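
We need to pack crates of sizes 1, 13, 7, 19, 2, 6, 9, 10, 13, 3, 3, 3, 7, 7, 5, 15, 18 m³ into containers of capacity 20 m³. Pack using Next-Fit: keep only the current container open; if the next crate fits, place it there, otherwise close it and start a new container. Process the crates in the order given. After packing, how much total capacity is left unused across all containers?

container 1: place 1 m³, 19 m³ left
container 1: place 13 m³, 6 m³ left
container 2: place 7 m³, 13 m³ left
container 3: place 19 m³, 1 m³ left
container 4: place 2 m³, 18 m³ left
container 4: place 6 m³, 12 m³ left
container 4: place 9 m³, 3 m³ left
container 5: place 10 m³, 10 m³ left
container 6: place 13 m³, 7 m³ left
container 6: place 3 m³, 4 m³ left
container 6: place 3 m³, 1 m³ left
container 7: place 3 m³, 17 m³ left
container 7: place 7 m³, 10 m³ left
container 7: place 7 m³, 3 m³ left
container 8: place 5 m³, 15 m³ left
container 8: place 15 m³, 0 m³ left
container 9: place 18 m³, 2 m³ left
9 containers × 20 m³ = 180 m³; used 141 m³; unused 39 m³.

39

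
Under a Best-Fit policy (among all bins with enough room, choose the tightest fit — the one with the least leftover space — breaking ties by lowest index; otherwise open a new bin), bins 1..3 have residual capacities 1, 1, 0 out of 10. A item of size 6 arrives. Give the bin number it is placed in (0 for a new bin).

No bin has ≥ 6 free, so a new bin is opened.

0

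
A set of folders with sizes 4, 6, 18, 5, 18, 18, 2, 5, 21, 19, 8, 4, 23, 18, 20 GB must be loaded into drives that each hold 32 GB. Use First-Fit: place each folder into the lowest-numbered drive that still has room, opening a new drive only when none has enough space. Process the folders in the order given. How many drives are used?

4 GB → drive 1 (remaining 28 GB)
6 GB → drive 1 (remaining 22 GB)
18 GB → drive 1 (remaining 4 GB)
5 GB → drive 2 (remaining 27 GB)
18 GB → drive 2 (remaining 9 GB)
18 GB → drive 3 (remaining 14 GB)
2 GB → drive 1 (remaining 2 GB)
5 GB → drive 2 (remaining 4 GB)
21 GB → drive 4 (remaining 11 GB)
19 GB → drive 5 (remaining 13 GB)
8 GB → drive 3 (remaining 6 GB)
4 GB → drive 2 (remaining 0 GB)
23 GB → drive 6 (remaining 9 GB)
18 GB → drive 7 (remaining 14 GB)
20 GB → drive 8 (remaining 12 GB)

8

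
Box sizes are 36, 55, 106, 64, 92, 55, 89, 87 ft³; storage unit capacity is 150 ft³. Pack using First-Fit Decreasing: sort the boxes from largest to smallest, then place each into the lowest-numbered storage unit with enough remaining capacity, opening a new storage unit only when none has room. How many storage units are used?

5

Sorted descending: 106, 92, 89, 87, 64, 55, 55, 36.
106 ft³ → storage unit 1 (remaining 44 ft³)
92 ft³ → storage unit 2 (remaining 58 ft³)
89 ft³ → storage unit 3 (remaining 61 ft³)
87 ft³ → storage unit 4 (remaining 63 ft³)
64 ft³ → storage unit 5 (remaining 86 ft³)
55 ft³ → storage unit 2 (remaining 3 ft³)
55 ft³ → storage unit 3 (remaining 6 ft³)
36 ft³ → storage unit 1 (remaining 8 ft³)
Final storage units: [106,36] [92,55] [89,55] [87] [64].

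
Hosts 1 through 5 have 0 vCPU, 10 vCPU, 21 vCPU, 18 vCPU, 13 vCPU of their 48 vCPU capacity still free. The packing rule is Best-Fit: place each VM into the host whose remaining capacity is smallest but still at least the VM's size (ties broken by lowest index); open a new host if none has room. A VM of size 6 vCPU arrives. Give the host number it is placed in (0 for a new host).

Hosts with room: host 2 (10 vCPU), host 3 (21 vCPU), host 4 (18 vCPU), host 5 (13 vCPU).
Tightest fit is host 2 with 10 vCPU free.

2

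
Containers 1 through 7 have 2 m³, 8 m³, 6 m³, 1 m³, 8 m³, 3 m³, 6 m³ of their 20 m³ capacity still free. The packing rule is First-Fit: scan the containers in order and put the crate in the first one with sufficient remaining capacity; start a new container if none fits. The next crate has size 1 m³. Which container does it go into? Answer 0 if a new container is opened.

Containers with room: container 1 (2 m³), container 2 (8 m³), container 3 (6 m³), container 4 (1 m³), container 5 (8 m³), container 6 (3 m³), container 7 (6 m³).
The first with room is container 1.

1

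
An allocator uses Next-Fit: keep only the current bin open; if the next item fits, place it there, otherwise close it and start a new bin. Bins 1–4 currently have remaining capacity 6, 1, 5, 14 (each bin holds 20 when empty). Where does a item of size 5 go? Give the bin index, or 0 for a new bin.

4

Next-Fit only looks at bin 4, which has 14 free.
5 fits there.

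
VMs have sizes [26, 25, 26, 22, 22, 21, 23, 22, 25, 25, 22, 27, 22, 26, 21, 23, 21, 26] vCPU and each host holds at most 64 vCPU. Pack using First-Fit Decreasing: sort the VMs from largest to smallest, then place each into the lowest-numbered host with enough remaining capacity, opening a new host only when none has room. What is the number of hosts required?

Sorted descending: 27, 26, 26, 26, 26, 25, 25, 25, 23, 23, 22, 22, 22, 22, 22, 21, 21, 21.
host 1: place 27 vCPU, 37 vCPU left
host 1: place 26 vCPU, 11 vCPU left
host 2: place 26 vCPU, 38 vCPU left
host 2: place 26 vCPU, 12 vCPU left
host 3: place 26 vCPU, 38 vCPU left
host 3: place 25 vCPU, 13 vCPU left
host 4: place 25 vCPU, 39 vCPU left
host 4: place 25 vCPU, 14 vCPU left
host 5: place 23 vCPU, 41 vCPU left
host 5: place 23 vCPU, 18 vCPU left
host 6: place 22 vCPU, 42 vCPU left
host 6: place 22 vCPU, 20 vCPU left
host 7: place 22 vCPU, 42 vCPU left
host 7: place 22 vCPU, 20 vCPU left
host 8: place 22 vCPU, 42 vCPU left
host 8: place 21 vCPU, 21 vCPU left
host 8: place 21 vCPU, 0 vCPU left
host 9: place 21 vCPU, 43 vCPU left

9 hosts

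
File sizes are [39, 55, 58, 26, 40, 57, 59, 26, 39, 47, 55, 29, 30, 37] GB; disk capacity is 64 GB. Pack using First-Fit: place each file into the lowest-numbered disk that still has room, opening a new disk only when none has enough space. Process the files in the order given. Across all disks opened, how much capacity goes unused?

171

disk 1: place 39 GB, 25 GB left
disk 2: place 55 GB, 9 GB left
disk 3: place 58 GB, 6 GB left
disk 4: place 26 GB, 38 GB left
disk 5: place 40 GB, 24 GB left
disk 6: place 57 GB, 7 GB left
disk 7: place 59 GB, 5 GB left
disk 4: place 26 GB, 12 GB left
disk 8: place 39 GB, 25 GB left
disk 9: place 47 GB, 17 GB left
disk 10: place 55 GB, 9 GB left
disk 11: place 29 GB, 35 GB left
disk 11: place 30 GB, 5 GB left
disk 12: place 37 GB, 27 GB left
12 disks × 64 GB = 768 GB; used 597 GB; unused 171 GB.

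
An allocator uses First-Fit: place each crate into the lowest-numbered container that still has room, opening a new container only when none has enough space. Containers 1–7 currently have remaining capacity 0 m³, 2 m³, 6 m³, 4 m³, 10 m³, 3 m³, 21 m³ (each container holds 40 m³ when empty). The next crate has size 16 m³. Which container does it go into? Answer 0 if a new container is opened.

Containers with room: container 7 (21 m³).
The first with room is container 7.

7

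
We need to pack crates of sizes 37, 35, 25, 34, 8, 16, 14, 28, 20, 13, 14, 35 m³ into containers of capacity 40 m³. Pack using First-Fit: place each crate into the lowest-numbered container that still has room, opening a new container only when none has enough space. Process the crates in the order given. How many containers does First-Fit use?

Put 37 m³ in container 1; 3 m³ remain.
Put 35 m³ in container 2; 5 m³ remain.
Put 25 m³ in container 3; 15 m³ remain.
Put 34 m³ in container 4; 6 m³ remain.
Put 8 m³ in container 3; 7 m³ remain.
Put 16 m³ in container 5; 24 m³ remain.
Put 14 m³ in container 5; 10 m³ remain.
Put 28 m³ in container 6; 12 m³ remain.
Put 20 m³ in container 7; 20 m³ remain.
Put 13 m³ in container 7; 7 m³ remain.
Put 14 m³ in container 8; 26 m³ remain.
Put 35 m³ in container 9; 5 m³ remain.
Final containers: [37] [35] [25,8] [34] [16,14] [28] [20,13] [14] [35].

9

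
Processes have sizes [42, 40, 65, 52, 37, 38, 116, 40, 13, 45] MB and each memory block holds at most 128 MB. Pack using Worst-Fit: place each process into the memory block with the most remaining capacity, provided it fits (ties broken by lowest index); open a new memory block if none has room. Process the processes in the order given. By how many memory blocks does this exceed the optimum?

Worst-Fit: [42,40,37] [65,52] [38,40,13] [116] [45] → 5 memory blocks.
Total size 488 MB; any packing needs at least ⌈488/128⌉ = 4 memory blocks.
An optimal packing achieves that bound: [116] [65,52] [45,42,40] [40,38,37,13] → 4 memory blocks.
Excess: 5 − 4 = 1.

1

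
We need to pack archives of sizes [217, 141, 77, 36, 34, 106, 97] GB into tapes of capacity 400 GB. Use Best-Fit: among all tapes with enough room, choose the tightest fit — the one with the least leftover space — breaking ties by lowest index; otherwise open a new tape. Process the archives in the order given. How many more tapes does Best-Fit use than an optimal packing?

Best-Fit: [217,141,36] [77,34,106,97] → 2 tapes.
Total size 708 GB; any packing needs at least ⌈708/400⌉ = 2 tapes.
So 2 is already optimal.

0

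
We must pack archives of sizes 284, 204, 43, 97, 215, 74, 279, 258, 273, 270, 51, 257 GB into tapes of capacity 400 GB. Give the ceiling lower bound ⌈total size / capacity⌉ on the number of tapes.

Total size = 284 + 204 + 43 + 97 + 215 + 74 + 279 + 258 + 273 + 270 + 51 + 257 = 2305 GB.
⌈2305 / 400⌉ = 6.

6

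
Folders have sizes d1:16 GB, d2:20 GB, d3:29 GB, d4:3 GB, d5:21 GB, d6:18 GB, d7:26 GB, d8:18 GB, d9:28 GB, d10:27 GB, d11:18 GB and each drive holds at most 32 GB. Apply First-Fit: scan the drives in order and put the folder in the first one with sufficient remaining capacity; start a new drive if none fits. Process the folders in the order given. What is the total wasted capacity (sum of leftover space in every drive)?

96

d1 (16 GB) → drive 1 (remaining 16 GB)
d2 (20 GB) → drive 2 (remaining 12 GB)
d3 (29 GB) → drive 3 (remaining 3 GB)
d4 (3 GB) → drive 1 (remaining 13 GB)
d5 (21 GB) → drive 4 (remaining 11 GB)
d6 (18 GB) → drive 5 (remaining 14 GB)
d7 (26 GB) → drive 6 (remaining 6 GB)
d8 (18 GB) → drive 7 (remaining 14 GB)
d9 (28 GB) → drive 8 (remaining 4 GB)
d10 (27 GB) → drive 9 (remaining 5 GB)
d11 (18 GB) → drive 10 (remaining 14 GB)
10 drives × 32 GB = 320 GB; used 224 GB; unused 96 GB.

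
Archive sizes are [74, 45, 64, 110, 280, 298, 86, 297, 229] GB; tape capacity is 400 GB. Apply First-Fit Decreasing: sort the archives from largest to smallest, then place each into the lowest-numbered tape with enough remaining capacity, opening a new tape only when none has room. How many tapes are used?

Sorted descending: 298, 297, 280, 229, 110, 86, 74, 64, 45.
tape 1: place 298 GB, 102 GB left
tape 2: place 297 GB, 103 GB left
tape 3: place 280 GB, 120 GB left
tape 4: place 229 GB, 171 GB left
tape 3: place 110 GB, 10 GB left
tape 1: place 86 GB, 16 GB left
tape 2: place 74 GB, 29 GB left
tape 4: place 64 GB, 107 GB left
tape 4: place 45 GB, 62 GB left

4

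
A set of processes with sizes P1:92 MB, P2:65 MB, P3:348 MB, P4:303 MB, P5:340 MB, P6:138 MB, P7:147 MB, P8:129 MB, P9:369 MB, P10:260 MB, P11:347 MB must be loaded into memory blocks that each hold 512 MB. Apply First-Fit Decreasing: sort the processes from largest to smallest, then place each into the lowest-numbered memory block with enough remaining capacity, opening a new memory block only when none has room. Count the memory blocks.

6 memory blocks

Sorted descending: 369, 348, 347, 340, 303, 260, 147, 138, 129, 92, 65.
369 MB → memory block 1 (remaining 143 MB)
348 MB → memory block 2 (remaining 164 MB)
347 MB → memory block 3 (remaining 165 MB)
340 MB → memory block 4 (remaining 172 MB)
303 MB → memory block 5 (remaining 209 MB)
260 MB → memory block 6 (remaining 252 MB)
147 MB → memory block 2 (remaining 17 MB)
138 MB → memory block 1 (remaining 5 MB)
129 MB → memory block 3 (remaining 36 MB)
92 MB → memory block 4 (remaining 80 MB)
65 MB → memory block 4 (remaining 15 MB)
Final memory blocks: [369,138] [348,147] [347,129] [340,92,65] [303] [260].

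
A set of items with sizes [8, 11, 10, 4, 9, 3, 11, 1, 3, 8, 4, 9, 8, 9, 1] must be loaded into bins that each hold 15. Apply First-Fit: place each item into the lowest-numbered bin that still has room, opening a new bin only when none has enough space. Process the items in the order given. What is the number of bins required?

9 bins

8 → bin 1 (remaining 7)
11 → bin 2 (remaining 4)
10 → bin 3 (remaining 5)
4 → bin 1 (remaining 3)
9 → bin 4 (remaining 6)
3 → bin 1 (remaining 0)
11 → bin 5 (remaining 4)
1 → bin 2 (remaining 3)
3 → bin 2 (remaining 0)
8 → bin 6 (remaining 7)
4 → bin 3 (remaining 1)
9 → bin 7 (remaining 6)
8 → bin 8 (remaining 7)
9 → bin 9 (remaining 6)
1 → bin 3 (remaining 0)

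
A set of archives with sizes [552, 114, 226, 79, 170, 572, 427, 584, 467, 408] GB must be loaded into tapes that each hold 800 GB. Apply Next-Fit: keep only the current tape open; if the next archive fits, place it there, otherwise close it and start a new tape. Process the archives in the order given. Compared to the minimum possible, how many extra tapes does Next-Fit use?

Next-Fit: [552,114] [226,79,170] [572] [427] [584] [467] [408] → 7 tapes.
6 archives exceed 400 GB (half the capacity), and no two of those can share a tape, so at least 6 tapes are needed.
An optimal packing achieves that bound: [584,170] [572,226] [552,114,79] [467] [427] [408] → 6 tapes.
Excess: 7 − 6 = 1.

1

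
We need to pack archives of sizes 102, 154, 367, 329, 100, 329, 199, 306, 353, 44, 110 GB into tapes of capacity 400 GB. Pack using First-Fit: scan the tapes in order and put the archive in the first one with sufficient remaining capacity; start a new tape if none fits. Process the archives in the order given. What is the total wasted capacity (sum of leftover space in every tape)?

102 GB → tape 1 (remaining 298 GB)
154 GB → tape 1 (remaining 144 GB)
367 GB → tape 2 (remaining 33 GB)
329 GB → tape 3 (remaining 71 GB)
100 GB → tape 1 (remaining 44 GB)
329 GB → tape 4 (remaining 71 GB)
199 GB → tape 5 (remaining 201 GB)
306 GB → tape 6 (remaining 94 GB)
353 GB → tape 7 (remaining 47 GB)
44 GB → tape 1 (remaining 0 GB)
110 GB → tape 5 (remaining 91 GB)
7 tapes × 400 GB = 2800 GB; used 2393 GB; unused 407 GB.

407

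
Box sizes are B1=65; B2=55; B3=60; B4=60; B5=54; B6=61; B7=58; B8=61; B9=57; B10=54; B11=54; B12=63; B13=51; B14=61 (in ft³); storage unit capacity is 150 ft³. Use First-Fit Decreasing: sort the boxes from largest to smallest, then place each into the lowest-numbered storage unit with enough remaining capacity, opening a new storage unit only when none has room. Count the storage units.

Sorted descending: 65, 63, 61, 61, 61, 60, 60, 58, 57, 55, 54, 54, 54, 51.
65 ft³ → storage unit 1 (remaining 85 ft³)
63 ft³ → storage unit 1 (remaining 22 ft³)
61 ft³ → storage unit 2 (remaining 89 ft³)
61 ft³ → storage unit 2 (remaining 28 ft³)
61 ft³ → storage unit 3 (remaining 89 ft³)
60 ft³ → storage unit 3 (remaining 29 ft³)
60 ft³ → storage unit 4 (remaining 90 ft³)
58 ft³ → storage unit 4 (remaining 32 ft³)
57 ft³ → storage unit 5 (remaining 93 ft³)
55 ft³ → storage unit 5 (remaining 38 ft³)
54 ft³ → storage unit 6 (remaining 96 ft³)
54 ft³ → storage unit 6 (remaining 42 ft³)
54 ft³ → storage unit 7 (remaining 96 ft³)
51 ft³ → storage unit 7 (remaining 45 ft³)
Final storage units: [65,63] [61,61] [61,60] [60,58] [57,55] [54,54] [54,51].

7 storage units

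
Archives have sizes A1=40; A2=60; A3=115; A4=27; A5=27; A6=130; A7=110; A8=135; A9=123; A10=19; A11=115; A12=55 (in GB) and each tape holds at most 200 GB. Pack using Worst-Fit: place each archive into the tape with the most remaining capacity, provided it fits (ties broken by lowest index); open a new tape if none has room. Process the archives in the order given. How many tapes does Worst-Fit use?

Put A1 (40 GB) in tape 1; 160 GB remain.
Put A2 (60 GB) in tape 1; 100 GB remain.
Put A3 (115 GB) in tape 2; 85 GB remain.
Put A4 (27 GB) in tape 1; 73 GB remain.
Put A5 (27 GB) in tape 2; 58 GB remain.
Put A6 (130 GB) in tape 3; 70 GB remain.
Put A7 (110 GB) in tape 4; 90 GB remain.
Put A8 (135 GB) in tape 5; 65 GB remain.
Put A9 (123 GB) in tape 6; 77 GB remain.
Put A10 (19 GB) in tape 4; 71 GB remain.
Put A11 (115 GB) in tape 7; 85 GB remain.
Put A12 (55 GB) in tape 7; 30 GB remain.
Final tapes: [40,60,27] [115,27] [130] [110,19] [135] [123] [115,55].

7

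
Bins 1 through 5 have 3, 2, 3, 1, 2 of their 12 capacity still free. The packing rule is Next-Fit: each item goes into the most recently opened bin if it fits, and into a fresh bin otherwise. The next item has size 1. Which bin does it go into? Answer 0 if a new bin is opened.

5

Next-Fit only looks at bin 5, which has 2 free.
1 fits there.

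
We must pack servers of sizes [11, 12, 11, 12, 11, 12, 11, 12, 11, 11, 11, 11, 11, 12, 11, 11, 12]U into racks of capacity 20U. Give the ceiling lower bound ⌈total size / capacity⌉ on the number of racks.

Total size = 11 + 12 + 11 + 12 + 11 + 12 + 11 + 12 + 11 + 11 + 11 + 11 + 11 + 12 + 11 + 11 + 12 = 193U.
⌈193 / 20⌉ = 10.

10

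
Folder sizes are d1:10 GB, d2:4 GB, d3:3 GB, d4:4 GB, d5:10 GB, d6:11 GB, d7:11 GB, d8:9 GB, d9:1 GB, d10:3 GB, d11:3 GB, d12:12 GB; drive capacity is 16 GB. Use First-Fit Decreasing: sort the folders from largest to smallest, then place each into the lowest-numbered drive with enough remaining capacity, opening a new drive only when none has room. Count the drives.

6

Sorted descending: 12, 11, 11, 10, 10, 9, 4, 4, 3, 3, 3, 1.
drive 1: place 12 GB, 4 GB left
drive 2: place 11 GB, 5 GB left
drive 3: place 11 GB, 5 GB left
drive 4: place 10 GB, 6 GB left
drive 5: place 10 GB, 6 GB left
drive 6: place 9 GB, 7 GB left
drive 1: place 4 GB, 0 GB left
drive 2: place 4 GB, 1 GB left
drive 3: place 3 GB, 2 GB left
drive 4: place 3 GB, 3 GB left
drive 4: place 3 GB, 0 GB left
drive 2: place 1 GB, 0 GB left
Final drives: [12,4] [11,4,1] [11,3] [10,3,3] [10] [9].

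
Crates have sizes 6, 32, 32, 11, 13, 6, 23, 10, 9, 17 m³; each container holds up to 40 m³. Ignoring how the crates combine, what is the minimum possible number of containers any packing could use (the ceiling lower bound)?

4

Total size = 6 + 32 + 32 + 11 + 13 + 6 + 23 + 10 + 9 + 17 = 159 m³.
⌈159 / 40⌉ = 4.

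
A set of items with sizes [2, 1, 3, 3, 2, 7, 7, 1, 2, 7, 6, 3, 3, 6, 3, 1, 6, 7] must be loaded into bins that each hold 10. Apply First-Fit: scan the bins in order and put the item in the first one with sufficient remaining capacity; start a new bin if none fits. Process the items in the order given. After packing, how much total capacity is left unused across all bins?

10

2 → bin 1 (remaining 8)
1 → bin 1 (remaining 7)
3 → bin 1 (remaining 4)
3 → bin 1 (remaining 1)
2 → bin 2 (remaining 8)
7 → bin 2 (remaining 1)
7 → bin 3 (remaining 3)
1 → bin 1 (remaining 0)
2 → bin 3 (remaining 1)
7 → bin 4 (remaining 3)
6 → bin 5 (remaining 4)
3 → bin 4 (remaining 0)
3 → bin 5 (remaining 1)
6 → bin 6 (remaining 4)
3 → bin 6 (remaining 1)
1 → bin 2 (remaining 0)
6 → bin 7 (remaining 4)
7 → bin 8 (remaining 3)
8 bins × 10 = 80; used 70; unused 10.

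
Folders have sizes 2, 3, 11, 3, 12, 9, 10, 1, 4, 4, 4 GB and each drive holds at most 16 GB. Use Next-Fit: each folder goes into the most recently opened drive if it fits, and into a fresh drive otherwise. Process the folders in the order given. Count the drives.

5

Put 2 GB in drive 1; 14 GB remain.
Put 3 GB in drive 1; 11 GB remain.
Put 11 GB in drive 1; 0 GB remain.
Put 3 GB in drive 2; 13 GB remain.
Put 12 GB in drive 2; 1 GB remain.
Put 9 GB in drive 3; 7 GB remain.
Put 10 GB in drive 4; 6 GB remain.
Put 1 GB in drive 4; 5 GB remain.
Put 4 GB in drive 4; 1 GB remain.
Put 4 GB in drive 5; 12 GB remain.
Put 4 GB in drive 5; 8 GB remain.
Final drives: [2,3,11] [3,12] [9] [10,1,4] [4,4].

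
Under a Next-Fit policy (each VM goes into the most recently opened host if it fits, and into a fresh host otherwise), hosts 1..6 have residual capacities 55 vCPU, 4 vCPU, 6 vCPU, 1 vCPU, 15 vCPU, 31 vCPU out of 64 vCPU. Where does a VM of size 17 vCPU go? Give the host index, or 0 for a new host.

6

Next-Fit only looks at host 6, which has 31 vCPU free.
17 vCPU fits there.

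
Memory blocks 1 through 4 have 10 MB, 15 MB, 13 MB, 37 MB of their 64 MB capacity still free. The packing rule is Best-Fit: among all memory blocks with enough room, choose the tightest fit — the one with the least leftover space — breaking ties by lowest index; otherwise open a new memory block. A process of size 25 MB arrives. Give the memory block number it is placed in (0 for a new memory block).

Memory blocks with room: memory block 4 (37 MB).
Tightest fit is memory block 4 with 37 MB free.

4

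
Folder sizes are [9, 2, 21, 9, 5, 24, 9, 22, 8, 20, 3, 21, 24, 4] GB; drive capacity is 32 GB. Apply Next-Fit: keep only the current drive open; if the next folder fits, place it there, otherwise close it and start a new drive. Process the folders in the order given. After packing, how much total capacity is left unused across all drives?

43

drive 1: place 9 GB, 23 GB left
drive 1: place 2 GB, 21 GB left
drive 1: place 21 GB, 0 GB left
drive 2: place 9 GB, 23 GB left
drive 2: place 5 GB, 18 GB left
drive 3: place 24 GB, 8 GB left
drive 4: place 9 GB, 23 GB left
drive 4: place 22 GB, 1 GB left
drive 5: place 8 GB, 24 GB left
drive 5: place 20 GB, 4 GB left
drive 5: place 3 GB, 1 GB left
drive 6: place 21 GB, 11 GB left
drive 7: place 24 GB, 8 GB left
drive 7: place 4 GB, 4 GB left
7 drives × 32 GB = 224 GB; used 181 GB; unused 43 GB.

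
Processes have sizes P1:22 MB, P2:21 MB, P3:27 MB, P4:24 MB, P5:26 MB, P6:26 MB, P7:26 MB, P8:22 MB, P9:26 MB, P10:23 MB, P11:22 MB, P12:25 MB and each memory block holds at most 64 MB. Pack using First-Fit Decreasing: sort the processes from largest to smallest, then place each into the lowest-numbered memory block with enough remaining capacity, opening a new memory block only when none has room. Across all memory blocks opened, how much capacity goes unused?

Sorted descending: 27, 26, 26, 26, 26, 25, 24, 23, 22, 22, 22, 21.
27 MB → memory block 1 (remaining 37 MB)
26 MB → memory block 1 (remaining 11 MB)
26 MB → memory block 2 (remaining 38 MB)
26 MB → memory block 2 (remaining 12 MB)
26 MB → memory block 3 (remaining 38 MB)
25 MB → memory block 3 (remaining 13 MB)
24 MB → memory block 4 (remaining 40 MB)
23 MB → memory block 4 (remaining 17 MB)
22 MB → memory block 5 (remaining 42 MB)
22 MB → memory block 5 (remaining 20 MB)
22 MB → memory block 6 (remaining 42 MB)
21 MB → memory block 6 (remaining 21 MB)
6 memory blocks × 64 MB = 384 MB; used 290 MB; unused 94 MB.

94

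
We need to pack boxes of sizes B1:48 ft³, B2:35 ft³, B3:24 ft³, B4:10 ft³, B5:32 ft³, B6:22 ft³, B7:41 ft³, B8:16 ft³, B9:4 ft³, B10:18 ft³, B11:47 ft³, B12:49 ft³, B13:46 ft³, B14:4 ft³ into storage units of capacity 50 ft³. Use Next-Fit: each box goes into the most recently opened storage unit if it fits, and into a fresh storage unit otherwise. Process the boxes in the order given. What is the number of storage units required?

B1 (48 ft³) → storage unit 1 (remaining 2 ft³)
B2 (35 ft³) → storage unit 2 (remaining 15 ft³)
B3 (24 ft³) → storage unit 3 (remaining 26 ft³)
B4 (10 ft³) → storage unit 3 (remaining 16 ft³)
B5 (32 ft³) → storage unit 4 (remaining 18 ft³)
B6 (22 ft³) → storage unit 5 (remaining 28 ft³)
B7 (41 ft³) → storage unit 6 (remaining 9 ft³)
B8 (16 ft³) → storage unit 7 (remaining 34 ft³)
B9 (4 ft³) → storage unit 7 (remaining 30 ft³)
B10 (18 ft³) → storage unit 7 (remaining 12 ft³)
B11 (47 ft³) → storage unit 8 (remaining 3 ft³)
B12 (49 ft³) → storage unit 9 (remaining 1 ft³)
B13 (46 ft³) → storage unit 10 (remaining 4 ft³)
B14 (4 ft³) → storage unit 10 (remaining 0 ft³)

10 storage units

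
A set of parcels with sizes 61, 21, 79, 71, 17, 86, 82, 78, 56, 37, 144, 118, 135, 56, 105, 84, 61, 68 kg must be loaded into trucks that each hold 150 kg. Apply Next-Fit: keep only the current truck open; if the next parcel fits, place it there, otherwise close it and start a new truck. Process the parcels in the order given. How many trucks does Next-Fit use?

13 trucks

truck 1: place 61 kg, 89 kg left
truck 1: place 21 kg, 68 kg left
truck 2: place 79 kg, 71 kg left
truck 2: place 71 kg, 0 kg left
truck 3: place 17 kg, 133 kg left
truck 3: place 86 kg, 47 kg left
truck 4: place 82 kg, 68 kg left
truck 5: place 78 kg, 72 kg left
truck 5: place 56 kg, 16 kg left
truck 6: place 37 kg, 113 kg left
truck 7: place 144 kg, 6 kg left
truck 8: place 118 kg, 32 kg left
truck 9: place 135 kg, 15 kg left
truck 10: place 56 kg, 94 kg left
truck 11: place 105 kg, 45 kg left
truck 12: place 84 kg, 66 kg left
truck 12: place 61 kg, 5 kg left
truck 13: place 68 kg, 82 kg left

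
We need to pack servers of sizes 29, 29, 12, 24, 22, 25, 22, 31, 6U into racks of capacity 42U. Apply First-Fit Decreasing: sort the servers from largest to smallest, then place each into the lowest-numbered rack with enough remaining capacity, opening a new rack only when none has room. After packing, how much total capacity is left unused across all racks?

Sorted descending: 31, 29, 29, 25, 24, 22, 22, 12, 6.
rack 1: place 31U, 11U left
rack 2: place 29U, 13U left
rack 3: place 29U, 13U left
rack 4: place 25U, 17U left
rack 5: place 24U, 18U left
rack 6: place 22U, 20U left
rack 7: place 22U, 20U left
rack 2: place 12U, 1U left
rack 1: place 6U, 5U left
7 racks × 42U = 294U; used 200U; unused 94U.

94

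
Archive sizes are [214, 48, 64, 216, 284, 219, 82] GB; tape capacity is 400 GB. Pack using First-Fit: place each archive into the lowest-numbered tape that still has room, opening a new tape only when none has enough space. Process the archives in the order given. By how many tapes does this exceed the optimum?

0

First-Fit: [214,48,64] [216,82] [284] [219] → 4 tapes.
4 archives exceed 200 GB (half the capacity), and no two of those can share a tape, so at least 4 tapes are needed.
So 4 is already optimal.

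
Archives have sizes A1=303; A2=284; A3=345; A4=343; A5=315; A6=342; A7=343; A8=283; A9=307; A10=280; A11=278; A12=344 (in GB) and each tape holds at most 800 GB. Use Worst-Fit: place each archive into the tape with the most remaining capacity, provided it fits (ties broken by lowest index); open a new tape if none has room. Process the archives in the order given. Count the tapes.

6 tapes

A1 (303 GB) → tape 1 (remaining 497 GB)
A2 (284 GB) → tape 1 (remaining 213 GB)
A3 (345 GB) → tape 2 (remaining 455 GB)
A4 (343 GB) → tape 2 (remaining 112 GB)
A5 (315 GB) → tape 3 (remaining 485 GB)
A6 (342 GB) → tape 3 (remaining 143 GB)
A7 (343 GB) → tape 4 (remaining 457 GB)
A8 (283 GB) → tape 4 (remaining 174 GB)
A9 (307 GB) → tape 5 (remaining 493 GB)
A10 (280 GB) → tape 5 (remaining 213 GB)
A11 (278 GB) → tape 6 (remaining 522 GB)
A12 (344 GB) → tape 6 (remaining 178 GB)
Final tapes: [303,284] [345,343] [315,342] [343,283] [307,280] [278,344].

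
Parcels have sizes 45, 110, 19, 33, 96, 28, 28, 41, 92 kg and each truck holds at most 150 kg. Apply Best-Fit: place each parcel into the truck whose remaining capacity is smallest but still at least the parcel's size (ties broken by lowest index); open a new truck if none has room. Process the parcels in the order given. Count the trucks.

Put 45 kg in truck 1; 105 kg remain.
Put 110 kg in truck 2; 40 kg remain.
Put 19 kg in truck 2; 21 kg remain.
Put 33 kg in truck 1; 72 kg remain.
Put 96 kg in truck 3; 54 kg remain.
Put 28 kg in truck 3; 26 kg remain.
Put 28 kg in truck 1; 44 kg remain.
Put 41 kg in truck 1; 3 kg remain.
Put 92 kg in truck 4; 58 kg remain.
Final trucks: [45,33,28,41] [110,19] [96,28] [92].

4 trucks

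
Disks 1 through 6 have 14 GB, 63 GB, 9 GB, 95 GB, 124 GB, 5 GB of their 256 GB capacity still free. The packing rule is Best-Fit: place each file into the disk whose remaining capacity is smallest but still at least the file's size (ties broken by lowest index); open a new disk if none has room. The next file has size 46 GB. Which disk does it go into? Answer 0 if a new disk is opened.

Disks with room: disk 2 (63 GB), disk 4 (95 GB), disk 5 (124 GB).
Tightest fit is disk 2 with 63 GB free.

2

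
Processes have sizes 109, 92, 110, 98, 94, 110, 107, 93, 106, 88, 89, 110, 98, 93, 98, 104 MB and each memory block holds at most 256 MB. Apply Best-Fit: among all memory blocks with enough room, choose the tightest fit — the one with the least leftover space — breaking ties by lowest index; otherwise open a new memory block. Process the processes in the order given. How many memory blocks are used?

8

109 MB → memory block 1 (remaining 147 MB)
92 MB → memory block 1 (remaining 55 MB)
110 MB → memory block 2 (remaining 146 MB)
98 MB → memory block 2 (remaining 48 MB)
94 MB → memory block 3 (remaining 162 MB)
110 MB → memory block 3 (remaining 52 MB)
107 MB → memory block 4 (remaining 149 MB)
93 MB → memory block 4 (remaining 56 MB)
106 MB → memory block 5 (remaining 150 MB)
88 MB → memory block 5 (remaining 62 MB)
89 MB → memory block 6 (remaining 167 MB)
110 MB → memory block 6 (remaining 57 MB)
98 MB → memory block 7 (remaining 158 MB)
93 MB → memory block 7 (remaining 65 MB)
98 MB → memory block 8 (remaining 158 MB)
104 MB → memory block 8 (remaining 54 MB)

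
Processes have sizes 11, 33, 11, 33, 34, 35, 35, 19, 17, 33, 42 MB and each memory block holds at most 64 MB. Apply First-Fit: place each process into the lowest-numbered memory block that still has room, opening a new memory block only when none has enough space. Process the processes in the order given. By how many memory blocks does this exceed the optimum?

0

First-Fit: [11,33,11] [33,19] [34,17] [35] [35] [33] [42] → 7 memory blocks.
7 processes exceed 32 MB (half the capacity), and no two of those can share a memory block, so at least 7 memory blocks are needed.
So 7 is already optimal.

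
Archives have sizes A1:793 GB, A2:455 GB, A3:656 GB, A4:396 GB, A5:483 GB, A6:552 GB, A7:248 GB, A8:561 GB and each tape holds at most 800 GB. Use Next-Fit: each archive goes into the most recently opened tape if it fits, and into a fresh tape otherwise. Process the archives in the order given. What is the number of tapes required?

7 tapes

Put A1 (793 GB) in tape 1; 7 GB remain.
Put A2 (455 GB) in tape 2; 345 GB remain.
Put A3 (656 GB) in tape 3; 144 GB remain.
Put A4 (396 GB) in tape 4; 404 GB remain.
Put A5 (483 GB) in tape 5; 317 GB remain.
Put A6 (552 GB) in tape 6; 248 GB remain.
Put A7 (248 GB) in tape 6; 0 GB remain.
Put A8 (561 GB) in tape 7; 239 GB remain.
Final tapes: [793] [455] [656] [396] [483] [552,248] [561].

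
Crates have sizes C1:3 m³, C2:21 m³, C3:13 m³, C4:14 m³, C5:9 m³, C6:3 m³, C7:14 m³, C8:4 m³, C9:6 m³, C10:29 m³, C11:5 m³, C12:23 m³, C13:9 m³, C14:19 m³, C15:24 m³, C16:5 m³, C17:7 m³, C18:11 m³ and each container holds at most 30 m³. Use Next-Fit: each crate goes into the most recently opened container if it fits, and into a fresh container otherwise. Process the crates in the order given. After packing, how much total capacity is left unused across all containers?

Put C1 (3 m³) in container 1; 27 m³ remain.
Put C2 (21 m³) in container 1; 6 m³ remain.
Put C3 (13 m³) in container 2; 17 m³ remain.
Put C4 (14 m³) in container 2; 3 m³ remain.
Put C5 (9 m³) in container 3; 21 m³ remain.
Put C6 (3 m³) in container 3; 18 m³ remain.
Put C7 (14 m³) in container 3; 4 m³ remain.
Put C8 (4 m³) in container 3; 0 m³ remain.
Put C9 (6 m³) in container 4; 24 m³ remain.
Put C10 (29 m³) in container 5; 1 m³ remain.
Put C11 (5 m³) in container 6; 25 m³ remain.
Put C12 (23 m³) in container 6; 2 m³ remain.
Put C13 (9 m³) in container 7; 21 m³ remain.
Put C14 (19 m³) in container 7; 2 m³ remain.
Put C15 (24 m³) in container 8; 6 m³ remain.
Put C16 (5 m³) in container 8; 1 m³ remain.
Put C17 (7 m³) in container 9; 23 m³ remain.
Put C18 (11 m³) in container 9; 12 m³ remain.
9 containers × 30 m³ = 270 m³; used 219 m³; unused 51 m³.

51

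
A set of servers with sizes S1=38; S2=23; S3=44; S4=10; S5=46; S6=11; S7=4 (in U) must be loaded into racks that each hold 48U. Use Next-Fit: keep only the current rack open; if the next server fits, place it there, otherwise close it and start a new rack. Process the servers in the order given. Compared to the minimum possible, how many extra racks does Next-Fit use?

Next-Fit: [38] [23] [44] [10] [46] [11,4] → 6 racks.
Total size 176U; any packing needs at least ⌈176/48⌉ = 4 racks.
An optimal packing achieves that bound: [46] [44,4] [38,10] [23,11] → 4 racks.
Excess: 6 − 4 = 2.

2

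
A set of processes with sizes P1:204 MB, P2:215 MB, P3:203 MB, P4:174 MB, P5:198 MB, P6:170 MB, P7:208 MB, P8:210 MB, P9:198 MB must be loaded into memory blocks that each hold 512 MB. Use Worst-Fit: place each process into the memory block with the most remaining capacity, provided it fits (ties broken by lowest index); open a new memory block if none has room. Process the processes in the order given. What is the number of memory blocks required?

5

Put P1 (204 MB) in memory block 1; 308 MB remain.
Put P2 (215 MB) in memory block 1; 93 MB remain.
Put P3 (203 MB) in memory block 2; 309 MB remain.
Put P4 (174 MB) in memory block 2; 135 MB remain.
Put P5 (198 MB) in memory block 3; 314 MB remain.
Put P6 (170 MB) in memory block 3; 144 MB remain.
Put P7 (208 MB) in memory block 4; 304 MB remain.
Put P8 (210 MB) in memory block 4; 94 MB remain.
Put P9 (198 MB) in memory block 5; 314 MB remain.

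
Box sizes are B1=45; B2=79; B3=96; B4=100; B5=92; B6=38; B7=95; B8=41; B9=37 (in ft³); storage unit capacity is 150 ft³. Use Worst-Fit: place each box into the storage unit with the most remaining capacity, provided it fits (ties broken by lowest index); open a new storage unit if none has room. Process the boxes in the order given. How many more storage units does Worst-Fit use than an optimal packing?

0

Worst-Fit: [45,79] [96,37] [100] [92,38] [95,41] → 5 storage units.
Total size 623 ft³; any packing needs at least ⌈623/150⌉ = 5 storage units.
So 5 is already optimal.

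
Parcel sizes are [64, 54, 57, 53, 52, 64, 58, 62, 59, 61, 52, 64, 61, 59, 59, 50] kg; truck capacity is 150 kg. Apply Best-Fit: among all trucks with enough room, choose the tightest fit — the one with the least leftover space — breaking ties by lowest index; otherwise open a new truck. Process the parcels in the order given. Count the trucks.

truck 1: place 64 kg, 86 kg left
truck 1: place 54 kg, 32 kg left
truck 2: place 57 kg, 93 kg left
truck 2: place 53 kg, 40 kg left
truck 3: place 52 kg, 98 kg left
truck 3: place 64 kg, 34 kg left
truck 4: place 58 kg, 92 kg left
truck 4: place 62 kg, 30 kg left
truck 5: place 59 kg, 91 kg left
truck 5: place 61 kg, 30 kg left
truck 6: place 52 kg, 98 kg left
truck 6: place 64 kg, 34 kg left
truck 7: place 61 kg, 89 kg left
truck 7: place 59 kg, 30 kg left
truck 8: place 59 kg, 91 kg left
truck 8: place 50 kg, 41 kg left

8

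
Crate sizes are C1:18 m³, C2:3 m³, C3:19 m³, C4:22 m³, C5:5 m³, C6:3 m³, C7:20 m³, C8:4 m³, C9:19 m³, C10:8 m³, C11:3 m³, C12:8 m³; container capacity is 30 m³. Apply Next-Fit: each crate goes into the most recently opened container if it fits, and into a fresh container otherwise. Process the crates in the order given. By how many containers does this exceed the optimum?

1

Next-Fit: [18,3] [19] [22,5,3] [20,4] [19,8,3] [8] → 6 containers.
Total size 132 m³; any packing needs at least ⌈132/30⌉ = 5 containers.
An optimal packing achieves that bound: [22,8] [20,8] [19,5,4] [19,3,3,3] [18] → 5 containers.
Excess: 6 − 5 = 1.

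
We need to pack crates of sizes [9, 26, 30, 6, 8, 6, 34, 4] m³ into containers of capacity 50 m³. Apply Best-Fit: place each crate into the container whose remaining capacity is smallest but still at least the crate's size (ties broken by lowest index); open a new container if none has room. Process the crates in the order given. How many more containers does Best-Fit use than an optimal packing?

Best-Fit: [9,26,6,8] [30,6,4] [34] → 3 containers.
Total size 123 m³; any packing needs at least ⌈123/50⌉ = 3 containers.
So 3 is already optimal.

0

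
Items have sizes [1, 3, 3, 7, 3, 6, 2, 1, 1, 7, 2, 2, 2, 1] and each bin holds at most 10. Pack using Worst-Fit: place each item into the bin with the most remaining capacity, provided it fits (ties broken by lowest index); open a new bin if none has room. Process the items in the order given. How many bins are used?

Put 1 in bin 1; 9 remain.
Put 3 in bin 1; 6 remain.
Put 3 in bin 1; 3 remain.
Put 7 in bin 2; 3 remain.
Put 3 in bin 1; 0 remain.
Put 6 in bin 3; 4 remain.
Put 2 in bin 3; 2 remain.
Put 1 in bin 2; 2 remain.
Put 1 in bin 2; 1 remain.
Put 7 in bin 4; 3 remain.
Put 2 in bin 4; 1 remain.
Put 2 in bin 3; 0 remain.
Put 2 in bin 5; 8 remain.
Put 1 in bin 5; 7 remain.
Final bins: [1,3,3,3] [7,1,1] [6,2,2] [7,2] [2,1].

5 bins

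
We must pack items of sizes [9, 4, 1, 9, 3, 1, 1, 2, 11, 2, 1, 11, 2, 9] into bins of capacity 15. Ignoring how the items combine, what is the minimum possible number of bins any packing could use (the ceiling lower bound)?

5

Total size = 9 + 4 + 1 + 9 + 3 + 1 + 1 + 2 + 11 + 2 + 1 + 11 + 2 + 9 = 66.
⌈66 / 15⌉ = 5.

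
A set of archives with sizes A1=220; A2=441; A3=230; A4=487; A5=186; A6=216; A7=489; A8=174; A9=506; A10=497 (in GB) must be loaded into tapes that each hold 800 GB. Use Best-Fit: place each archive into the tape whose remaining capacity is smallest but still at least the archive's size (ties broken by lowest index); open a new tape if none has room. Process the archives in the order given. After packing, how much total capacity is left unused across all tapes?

1354

Put A1 (220 GB) in tape 1; 580 GB remain.
Put A2 (441 GB) in tape 1; 139 GB remain.
Put A3 (230 GB) in tape 2; 570 GB remain.
Put A4 (487 GB) in tape 2; 83 GB remain.
Put A5 (186 GB) in tape 3; 614 GB remain.
Put A6 (216 GB) in tape 3; 398 GB remain.
Put A7 (489 GB) in tape 4; 311 GB remain.
Put A8 (174 GB) in tape 4; 137 GB remain.
Put A9 (506 GB) in tape 5; 294 GB remain.
Put A10 (497 GB) in tape 6; 303 GB remain.
6 tapes × 800 GB = 4800 GB; used 3446 GB; unused 1354 GB.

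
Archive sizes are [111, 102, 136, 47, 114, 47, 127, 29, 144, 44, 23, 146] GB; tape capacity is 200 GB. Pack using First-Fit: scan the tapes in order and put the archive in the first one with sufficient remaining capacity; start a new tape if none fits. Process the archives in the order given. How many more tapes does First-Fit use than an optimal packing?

First-Fit: [111,47,29] [102,47,44] [136,23] [114] [127] [144] [146] → 7 tapes.
7 archives exceed 100 GB (half the capacity), and no two of those can share a tape, so at least 7 tapes are needed.
So 7 is already optimal.

0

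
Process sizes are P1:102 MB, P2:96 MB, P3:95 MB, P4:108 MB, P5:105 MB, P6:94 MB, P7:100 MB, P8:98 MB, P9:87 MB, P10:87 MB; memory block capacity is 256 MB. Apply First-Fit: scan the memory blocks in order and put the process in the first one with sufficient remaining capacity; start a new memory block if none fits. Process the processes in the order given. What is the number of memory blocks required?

5

P1 (102 MB) → memory block 1 (remaining 154 MB)
P2 (96 MB) → memory block 1 (remaining 58 MB)
P3 (95 MB) → memory block 2 (remaining 161 MB)
P4 (108 MB) → memory block 2 (remaining 53 MB)
P5 (105 MB) → memory block 3 (remaining 151 MB)
P6 (94 MB) → memory block 3 (remaining 57 MB)
P7 (100 MB) → memory block 4 (remaining 156 MB)
P8 (98 MB) → memory block 4 (remaining 58 MB)
P9 (87 MB) → memory block 5 (remaining 169 MB)
P10 (87 MB) → memory block 5 (remaining 82 MB)
Final memory blocks: [102,96] [95,108] [105,94] [100,98] [87,87].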